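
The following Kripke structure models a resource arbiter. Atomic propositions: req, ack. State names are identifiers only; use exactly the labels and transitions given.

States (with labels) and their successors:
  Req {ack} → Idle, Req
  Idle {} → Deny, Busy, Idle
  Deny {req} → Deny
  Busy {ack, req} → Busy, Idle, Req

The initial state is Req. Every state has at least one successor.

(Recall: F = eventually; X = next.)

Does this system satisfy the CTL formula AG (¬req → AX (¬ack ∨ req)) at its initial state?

States satisfying ¬req → AX (¬ack ∨ req): {Idle, Deny, Busy}.
States satisfying AG (¬req → AX (¬ack ∨ req)): {Deny}.
Req is reachable from Req and violates ¬req → AX (¬ack ∨ req), so AG fails at Req.
Req ∉ Sat(AG (¬req → AX (¬ack ∨ req))).

Does not hold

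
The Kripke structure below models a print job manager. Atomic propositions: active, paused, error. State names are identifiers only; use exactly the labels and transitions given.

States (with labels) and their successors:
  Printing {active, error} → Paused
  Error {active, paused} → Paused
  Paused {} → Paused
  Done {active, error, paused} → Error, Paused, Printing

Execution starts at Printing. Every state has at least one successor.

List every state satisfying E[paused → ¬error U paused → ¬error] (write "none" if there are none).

{Printing, Error, Paused}

States satisfying paused → ¬error: {Printing, Error, Paused}.
States satisfying E[paused → ¬error U paused → ¬error]: {Printing, Error, Paused}.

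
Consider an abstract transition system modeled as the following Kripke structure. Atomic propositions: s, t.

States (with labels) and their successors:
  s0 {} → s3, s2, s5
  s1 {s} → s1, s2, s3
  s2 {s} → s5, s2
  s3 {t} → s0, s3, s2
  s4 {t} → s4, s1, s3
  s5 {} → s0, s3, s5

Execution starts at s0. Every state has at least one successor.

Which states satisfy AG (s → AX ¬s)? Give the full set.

States satisfying s → AX ¬s: {s0, s3, s4, s5}.
States satisfying AG (s → AX ¬s): ∅.

none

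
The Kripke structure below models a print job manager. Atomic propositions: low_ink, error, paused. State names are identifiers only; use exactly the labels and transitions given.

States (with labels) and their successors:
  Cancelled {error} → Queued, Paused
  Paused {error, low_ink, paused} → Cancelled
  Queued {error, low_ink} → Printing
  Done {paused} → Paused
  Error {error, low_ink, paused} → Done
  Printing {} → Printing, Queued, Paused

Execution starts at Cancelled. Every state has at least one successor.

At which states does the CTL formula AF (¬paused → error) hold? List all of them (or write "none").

States satisfying ¬paused → error: {Cancelled, Paused, Queued, Done, Error}.
States satisfying AF (¬paused → error): {Cancelled, Paused, Queued, Done, Error}.

{Cancelled, Paused, Queued, Done, Error}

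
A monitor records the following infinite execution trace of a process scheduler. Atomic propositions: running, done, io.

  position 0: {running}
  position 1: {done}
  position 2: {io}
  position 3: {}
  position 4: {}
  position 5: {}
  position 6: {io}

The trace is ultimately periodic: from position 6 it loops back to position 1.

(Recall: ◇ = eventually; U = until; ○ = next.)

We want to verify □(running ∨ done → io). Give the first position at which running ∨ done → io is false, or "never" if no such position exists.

0

At position 0 the labels are {running}, so running ∨ done → io is false there. This is the first violation.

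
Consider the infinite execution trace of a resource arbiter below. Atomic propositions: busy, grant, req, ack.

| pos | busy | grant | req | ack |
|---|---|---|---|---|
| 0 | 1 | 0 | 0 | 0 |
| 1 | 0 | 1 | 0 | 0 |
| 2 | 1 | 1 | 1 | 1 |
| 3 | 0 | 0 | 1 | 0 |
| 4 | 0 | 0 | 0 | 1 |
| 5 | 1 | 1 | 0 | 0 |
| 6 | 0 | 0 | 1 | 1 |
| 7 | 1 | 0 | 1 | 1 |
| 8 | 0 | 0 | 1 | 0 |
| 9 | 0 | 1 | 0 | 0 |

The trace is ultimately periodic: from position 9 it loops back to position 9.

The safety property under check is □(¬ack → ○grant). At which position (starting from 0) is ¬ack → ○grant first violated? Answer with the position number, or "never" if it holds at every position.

Check ¬ack → ○grant at each position in order: 0 ✓, 1 ✓, 2 ✓.
At position 3 the labels are {req} and the next position 4 has {ack}, so ¬ack → ○grant is false there. This is the first violation.

3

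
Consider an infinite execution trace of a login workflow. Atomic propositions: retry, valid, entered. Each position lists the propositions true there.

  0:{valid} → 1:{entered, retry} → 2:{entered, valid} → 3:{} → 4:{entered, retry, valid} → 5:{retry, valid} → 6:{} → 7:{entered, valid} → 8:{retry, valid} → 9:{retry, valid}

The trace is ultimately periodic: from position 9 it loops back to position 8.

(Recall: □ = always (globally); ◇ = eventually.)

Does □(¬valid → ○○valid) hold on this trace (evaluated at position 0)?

Violated

¬valid → ○○valid must hold at every position from 0 onward. It fails at position 1, so □(¬valid → ○○valid) is false.
Positions where ¬valid holds: 1, 3, 6.
Check ○○valid at each: 1→fails, 3→ok, 6→ok.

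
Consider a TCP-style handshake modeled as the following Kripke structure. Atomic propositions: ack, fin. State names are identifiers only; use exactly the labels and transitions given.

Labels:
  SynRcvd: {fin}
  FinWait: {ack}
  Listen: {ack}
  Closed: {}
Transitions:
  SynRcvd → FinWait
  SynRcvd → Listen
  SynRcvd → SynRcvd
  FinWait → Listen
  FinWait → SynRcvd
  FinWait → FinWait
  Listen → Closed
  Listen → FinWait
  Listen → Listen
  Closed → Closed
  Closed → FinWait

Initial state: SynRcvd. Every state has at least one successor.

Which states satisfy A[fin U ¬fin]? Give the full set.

{FinWait, Listen, Closed}

States satisfying fin: {SynRcvd}.
States satisfying ¬fin: {FinWait, Listen, Closed}.
States satisfying A[fin U ¬fin]: {FinWait, Listen, Closed}.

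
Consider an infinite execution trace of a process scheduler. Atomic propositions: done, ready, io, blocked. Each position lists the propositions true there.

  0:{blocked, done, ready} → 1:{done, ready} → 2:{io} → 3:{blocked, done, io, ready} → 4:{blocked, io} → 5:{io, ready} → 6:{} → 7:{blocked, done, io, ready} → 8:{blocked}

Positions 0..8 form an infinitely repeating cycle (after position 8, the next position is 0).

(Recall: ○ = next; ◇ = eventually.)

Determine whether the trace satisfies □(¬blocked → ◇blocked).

Yes

¬blocked → ◇blocked holds at every position 0..8, and those are all positions ever visited, so □(¬blocked → ◇blocked) holds.
Positions where ¬blocked holds: 1, 2, 5, 6.
Check ◇blocked at each: 1→ok, 2→ok, 5→ok, 6→ok.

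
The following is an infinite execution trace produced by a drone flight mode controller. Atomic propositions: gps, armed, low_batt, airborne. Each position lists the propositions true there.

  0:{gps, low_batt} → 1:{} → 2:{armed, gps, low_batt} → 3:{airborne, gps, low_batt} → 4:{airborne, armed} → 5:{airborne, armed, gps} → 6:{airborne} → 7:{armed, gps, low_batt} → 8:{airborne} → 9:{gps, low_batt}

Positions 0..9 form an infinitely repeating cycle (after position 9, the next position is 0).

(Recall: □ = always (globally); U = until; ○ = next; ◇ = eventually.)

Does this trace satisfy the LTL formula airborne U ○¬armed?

Satisfied

Walking from position 0: ○¬armed first holds at position 0, and airborne holds at every earlier position along the way, so airborne U ○¬armed holds.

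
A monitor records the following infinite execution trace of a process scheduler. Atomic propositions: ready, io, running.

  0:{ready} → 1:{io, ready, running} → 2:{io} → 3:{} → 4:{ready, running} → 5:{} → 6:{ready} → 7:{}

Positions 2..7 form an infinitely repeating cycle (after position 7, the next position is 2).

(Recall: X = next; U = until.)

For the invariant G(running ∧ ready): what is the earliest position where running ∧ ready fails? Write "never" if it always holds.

At position 0 the labels are {ready}, so running ∧ ready is false there. This is the first violation.

0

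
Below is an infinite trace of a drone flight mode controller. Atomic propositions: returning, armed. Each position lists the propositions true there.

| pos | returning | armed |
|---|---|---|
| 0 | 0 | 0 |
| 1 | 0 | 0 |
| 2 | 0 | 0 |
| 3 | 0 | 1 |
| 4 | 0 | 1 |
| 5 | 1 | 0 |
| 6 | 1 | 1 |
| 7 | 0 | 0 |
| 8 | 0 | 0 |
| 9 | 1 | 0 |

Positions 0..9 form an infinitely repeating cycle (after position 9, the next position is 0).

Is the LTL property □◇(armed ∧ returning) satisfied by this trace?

◇(armed ∧ returning) holds at every position 0..9, and those are all positions ever visited, so □◇(armed ∧ returning) holds.

Yes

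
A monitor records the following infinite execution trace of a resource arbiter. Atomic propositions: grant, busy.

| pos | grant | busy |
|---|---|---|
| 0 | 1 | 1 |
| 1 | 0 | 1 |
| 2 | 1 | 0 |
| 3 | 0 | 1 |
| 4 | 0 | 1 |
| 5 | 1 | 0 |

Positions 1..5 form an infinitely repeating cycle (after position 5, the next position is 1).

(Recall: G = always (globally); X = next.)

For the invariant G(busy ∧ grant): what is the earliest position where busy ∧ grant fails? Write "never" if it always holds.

Check busy ∧ grant at each position in order: 0 ✓.
At position 1 the labels are {busy}, so busy ∧ grant is false there. This is the first violation.

1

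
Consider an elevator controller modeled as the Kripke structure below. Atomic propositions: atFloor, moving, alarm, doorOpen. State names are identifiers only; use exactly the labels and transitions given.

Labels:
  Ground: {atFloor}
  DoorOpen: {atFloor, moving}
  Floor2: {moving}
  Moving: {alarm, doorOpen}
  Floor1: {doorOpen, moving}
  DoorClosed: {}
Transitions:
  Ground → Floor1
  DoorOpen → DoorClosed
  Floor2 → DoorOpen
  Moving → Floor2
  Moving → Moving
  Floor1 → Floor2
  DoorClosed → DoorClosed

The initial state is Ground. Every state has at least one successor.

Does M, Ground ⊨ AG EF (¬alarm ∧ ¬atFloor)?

Yes

States satisfying EF (¬alarm ∧ ¬atFloor): {Ground, DoorOpen, Floor2, Moving, Floor1, DoorClosed}.
States satisfying AG EF (¬alarm ∧ ¬atFloor): {Ground, DoorOpen, Floor2, Moving, Floor1, DoorClosed}.
Every state reachable from Ground satisfies EF (¬alarm ∧ ¬atFloor).
Ground ∈ Sat(AG EF (¬alarm ∧ ¬atFloor)).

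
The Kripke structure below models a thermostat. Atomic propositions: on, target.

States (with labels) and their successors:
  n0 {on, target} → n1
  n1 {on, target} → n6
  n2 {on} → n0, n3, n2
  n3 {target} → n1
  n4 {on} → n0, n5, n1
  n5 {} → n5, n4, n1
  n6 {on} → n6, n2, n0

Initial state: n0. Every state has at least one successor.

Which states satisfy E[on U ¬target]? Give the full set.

States satisfying on: {n0, n1, n2, n4, n6}.
States satisfying ¬target: {n2, n4, n5, n6}.
States satisfying E[on U ¬target]: {n0, n1, n2, n4, n5, n6}.

{n0, n1, n2, n4, n5, n6}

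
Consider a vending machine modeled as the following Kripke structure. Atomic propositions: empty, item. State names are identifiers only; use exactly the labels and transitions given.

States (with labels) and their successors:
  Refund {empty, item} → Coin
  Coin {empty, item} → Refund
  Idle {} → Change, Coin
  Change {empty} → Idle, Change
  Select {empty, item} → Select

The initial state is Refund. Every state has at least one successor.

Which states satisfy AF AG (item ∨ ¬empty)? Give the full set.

{Refund, Coin, Select}

States satisfying AG (item ∨ ¬empty): {Refund, Coin, Select}.
States satisfying AF AG (item ∨ ¬empty): {Refund, Coin, Select}.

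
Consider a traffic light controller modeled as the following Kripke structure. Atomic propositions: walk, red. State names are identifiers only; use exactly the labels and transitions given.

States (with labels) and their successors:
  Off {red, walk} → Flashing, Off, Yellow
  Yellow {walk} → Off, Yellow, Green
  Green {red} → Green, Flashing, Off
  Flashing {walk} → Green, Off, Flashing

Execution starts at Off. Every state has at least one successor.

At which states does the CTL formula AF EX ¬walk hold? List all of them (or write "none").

States satisfying EX ¬walk: {Yellow, Green, Flashing}.
States satisfying AF EX ¬walk: {Yellow, Green, Flashing}.

{Yellow, Green, Flashing}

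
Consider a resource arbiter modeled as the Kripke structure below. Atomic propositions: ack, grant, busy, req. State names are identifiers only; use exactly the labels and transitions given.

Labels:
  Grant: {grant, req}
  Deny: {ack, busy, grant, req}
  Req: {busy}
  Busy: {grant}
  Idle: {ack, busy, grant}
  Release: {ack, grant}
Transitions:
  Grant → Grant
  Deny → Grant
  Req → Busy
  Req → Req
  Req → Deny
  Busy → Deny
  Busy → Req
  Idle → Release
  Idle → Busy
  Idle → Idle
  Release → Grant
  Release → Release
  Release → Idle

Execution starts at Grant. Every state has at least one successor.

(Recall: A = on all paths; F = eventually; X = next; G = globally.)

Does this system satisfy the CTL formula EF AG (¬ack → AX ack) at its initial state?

Violated

States satisfying AG (¬ack → AX ack): ∅.
States satisfying EF AG (¬ack → AX ack): ∅.
No suitable path/successor from Grant witnesses the formula.
Grant ∉ Sat(EF AG (¬ack → AX ack)).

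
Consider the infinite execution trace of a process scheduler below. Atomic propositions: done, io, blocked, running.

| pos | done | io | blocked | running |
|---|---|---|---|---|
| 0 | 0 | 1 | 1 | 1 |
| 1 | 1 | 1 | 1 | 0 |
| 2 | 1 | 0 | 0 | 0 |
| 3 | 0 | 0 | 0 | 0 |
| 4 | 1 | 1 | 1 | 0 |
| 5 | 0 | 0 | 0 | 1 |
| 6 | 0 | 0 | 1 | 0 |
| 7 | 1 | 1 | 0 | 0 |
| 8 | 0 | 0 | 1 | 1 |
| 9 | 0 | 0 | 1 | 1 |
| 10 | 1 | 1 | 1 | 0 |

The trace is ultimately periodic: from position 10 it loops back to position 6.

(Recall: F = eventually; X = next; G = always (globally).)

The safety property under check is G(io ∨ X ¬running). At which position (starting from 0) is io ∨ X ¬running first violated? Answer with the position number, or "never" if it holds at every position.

Check io ∨ X ¬running at each position in order: 0 ✓, 1 ✓, 2 ✓, 3 ✓, 4 ✓, 5 ✓, 6 ✓, 7 ✓.
At position 8 the labels are {blocked, running} and the next position 9 has {blocked, running}, so io ∨ X ¬running is false there. This is the first violation.

8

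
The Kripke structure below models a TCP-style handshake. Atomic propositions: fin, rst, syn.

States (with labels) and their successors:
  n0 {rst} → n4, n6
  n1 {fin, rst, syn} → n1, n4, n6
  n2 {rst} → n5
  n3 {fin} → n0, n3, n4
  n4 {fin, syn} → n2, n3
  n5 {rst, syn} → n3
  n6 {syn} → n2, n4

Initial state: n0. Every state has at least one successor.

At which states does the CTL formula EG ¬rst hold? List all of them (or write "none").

{n3, n4, n6}

States satisfying ¬rst: {n3, n4, n6}.
States satisfying EG ¬rst: {n3, n4, n6}.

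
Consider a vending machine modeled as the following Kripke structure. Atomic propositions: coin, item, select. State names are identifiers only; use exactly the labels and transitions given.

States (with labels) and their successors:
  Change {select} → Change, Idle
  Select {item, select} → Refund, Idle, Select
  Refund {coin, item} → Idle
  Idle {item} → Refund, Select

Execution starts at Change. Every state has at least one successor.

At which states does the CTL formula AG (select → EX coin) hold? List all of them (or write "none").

States satisfying select → EX coin: {Select, Refund, Idle}.
States satisfying AG (select → EX coin): {Select, Refund, Idle}.

{Select, Refund, Idle}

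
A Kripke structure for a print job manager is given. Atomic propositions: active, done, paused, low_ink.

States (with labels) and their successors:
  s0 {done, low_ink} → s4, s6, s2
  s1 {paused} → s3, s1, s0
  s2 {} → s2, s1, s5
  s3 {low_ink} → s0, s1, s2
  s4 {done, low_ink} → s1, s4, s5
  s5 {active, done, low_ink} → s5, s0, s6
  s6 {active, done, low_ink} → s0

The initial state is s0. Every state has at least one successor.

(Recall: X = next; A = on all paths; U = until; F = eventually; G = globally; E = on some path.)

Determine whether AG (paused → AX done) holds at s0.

States satisfying paused → AX done: {s0, s2, s3, s4, s5, s6}.
States satisfying AG (paused → AX done): ∅.
s1 is reachable from s0 and violates paused → AX done, so AG fails at s0.
s0 ∉ Sat(AG (paused → AX done)).

No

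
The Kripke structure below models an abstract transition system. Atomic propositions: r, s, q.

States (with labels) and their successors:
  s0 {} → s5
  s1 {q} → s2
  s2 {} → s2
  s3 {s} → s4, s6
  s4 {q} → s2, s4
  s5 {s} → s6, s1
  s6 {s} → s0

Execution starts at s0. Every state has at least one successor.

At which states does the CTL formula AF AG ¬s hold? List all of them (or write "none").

States satisfying AG ¬s: {s1, s2, s4}.
States satisfying AF AG ¬s: {s1, s2, s4}.

{s1, s2, s4}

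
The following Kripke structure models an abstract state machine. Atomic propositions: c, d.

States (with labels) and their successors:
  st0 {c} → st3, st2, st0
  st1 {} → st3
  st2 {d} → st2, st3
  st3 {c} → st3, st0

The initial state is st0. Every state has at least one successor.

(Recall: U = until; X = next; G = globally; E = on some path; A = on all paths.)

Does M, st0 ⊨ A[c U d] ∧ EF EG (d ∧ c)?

States satisfying c: {st0, st3}.
States satisfying d: {st2}.
States satisfying A[c U d]: {st2}.
States satisfying EG (d ∧ c): ∅.
States satisfying EF EG (d ∧ c): ∅.
States satisfying A[c U d] ∧ EF EG (d ∧ c): ∅.
st0 ∉ Sat(A[c U d] ∧ EF EG (d ∧ c)).

No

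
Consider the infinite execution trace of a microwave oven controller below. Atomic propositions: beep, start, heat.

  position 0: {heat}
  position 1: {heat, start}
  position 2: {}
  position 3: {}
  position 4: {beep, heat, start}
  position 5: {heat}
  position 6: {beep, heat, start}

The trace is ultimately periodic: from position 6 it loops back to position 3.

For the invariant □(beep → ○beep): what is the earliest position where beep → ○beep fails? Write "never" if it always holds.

4

Check beep → ○beep at each position in order: 0 ✓, 1 ✓, 2 ✓, 3 ✓.
At position 4 the labels are {beep, heat, start} and the next position 5 has {heat}, so beep → ○beep is false there. This is the first violation.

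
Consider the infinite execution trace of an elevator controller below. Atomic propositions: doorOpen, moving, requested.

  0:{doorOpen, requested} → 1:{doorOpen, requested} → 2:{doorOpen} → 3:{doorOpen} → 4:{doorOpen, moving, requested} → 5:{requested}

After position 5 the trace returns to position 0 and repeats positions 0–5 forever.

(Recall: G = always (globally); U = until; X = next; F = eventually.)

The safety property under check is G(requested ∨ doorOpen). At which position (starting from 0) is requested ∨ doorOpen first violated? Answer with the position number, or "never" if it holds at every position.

never

requested ∨ doorOpen holds at every position 0..5, and those are all the positions the trace ever visits, so the invariant G(requested ∨ doorOpen) is never violated.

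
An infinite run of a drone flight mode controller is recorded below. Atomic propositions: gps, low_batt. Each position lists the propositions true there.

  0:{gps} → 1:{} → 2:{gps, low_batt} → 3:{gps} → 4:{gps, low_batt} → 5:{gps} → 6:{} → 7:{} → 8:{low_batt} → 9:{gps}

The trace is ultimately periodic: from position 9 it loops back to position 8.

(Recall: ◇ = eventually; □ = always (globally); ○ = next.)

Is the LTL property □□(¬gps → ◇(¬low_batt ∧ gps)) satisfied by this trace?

□(¬gps → ◇(¬low_batt ∧ gps)) holds at every position 0..9, and those are all positions ever visited, so □□(¬gps → ◇(¬low_batt ∧ gps)) holds.

Yes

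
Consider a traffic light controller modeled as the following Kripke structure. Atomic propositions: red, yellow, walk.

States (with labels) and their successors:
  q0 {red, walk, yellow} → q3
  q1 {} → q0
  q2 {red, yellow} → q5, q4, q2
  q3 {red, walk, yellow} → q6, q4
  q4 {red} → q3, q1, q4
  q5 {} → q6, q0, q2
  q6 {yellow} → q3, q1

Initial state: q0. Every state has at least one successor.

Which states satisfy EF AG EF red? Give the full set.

States satisfying AG EF red: {q0, q1, q2, q3, q4, q5, q6}.
States satisfying EF AG EF red: {q0, q1, q2, q3, q4, q5, q6}.

{q0, q1, q2, q3, q4, q5, q6}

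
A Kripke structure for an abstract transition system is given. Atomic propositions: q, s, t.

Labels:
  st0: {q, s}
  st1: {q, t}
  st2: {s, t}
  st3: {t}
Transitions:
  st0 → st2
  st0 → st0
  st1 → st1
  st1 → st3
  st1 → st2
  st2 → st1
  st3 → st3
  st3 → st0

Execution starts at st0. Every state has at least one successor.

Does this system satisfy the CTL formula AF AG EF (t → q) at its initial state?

States satisfying AG EF (t → q): {st0, st1, st2, st3}.
States satisfying AF AG EF (t → q): {st0, st1, st2, st3}.
st0 ∈ Sat(AF AG EF (t → q)).

Yes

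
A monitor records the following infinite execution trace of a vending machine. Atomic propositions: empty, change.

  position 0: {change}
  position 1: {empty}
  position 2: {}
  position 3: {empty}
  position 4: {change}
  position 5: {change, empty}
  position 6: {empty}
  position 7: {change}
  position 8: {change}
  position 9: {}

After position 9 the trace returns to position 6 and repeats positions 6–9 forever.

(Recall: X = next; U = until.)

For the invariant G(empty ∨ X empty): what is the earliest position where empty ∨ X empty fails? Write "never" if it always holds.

Check empty ∨ X empty at each position in order: 0 ✓, 1 ✓, 2 ✓, 3 ✓, 4 ✓, 5 ✓, 6 ✓.
At position 7 the labels are {change} and the next position 8 has {change}, so empty ∨ X empty is false there. This is the first violation.

7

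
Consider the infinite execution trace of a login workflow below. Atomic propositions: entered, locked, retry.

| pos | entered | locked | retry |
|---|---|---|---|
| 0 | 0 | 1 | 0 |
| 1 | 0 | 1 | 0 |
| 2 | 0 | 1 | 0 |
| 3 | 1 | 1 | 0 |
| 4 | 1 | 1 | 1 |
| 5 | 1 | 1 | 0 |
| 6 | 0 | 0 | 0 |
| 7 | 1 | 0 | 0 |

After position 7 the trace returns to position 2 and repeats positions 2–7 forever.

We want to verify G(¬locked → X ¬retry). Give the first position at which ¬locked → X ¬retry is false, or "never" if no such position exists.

never

¬locked → X ¬retry holds at every position 0..7, and those are all the positions the trace ever visits, so the invariant G(¬locked → X ¬retry) is never violated.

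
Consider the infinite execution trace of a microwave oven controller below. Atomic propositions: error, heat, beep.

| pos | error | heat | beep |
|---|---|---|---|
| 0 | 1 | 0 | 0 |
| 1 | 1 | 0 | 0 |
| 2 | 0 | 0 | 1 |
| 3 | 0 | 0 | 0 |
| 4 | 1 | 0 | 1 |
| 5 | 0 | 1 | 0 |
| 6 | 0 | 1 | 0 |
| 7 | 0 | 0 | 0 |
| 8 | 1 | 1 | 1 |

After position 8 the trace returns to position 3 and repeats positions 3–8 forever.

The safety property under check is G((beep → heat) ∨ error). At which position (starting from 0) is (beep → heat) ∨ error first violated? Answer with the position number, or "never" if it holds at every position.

2

Check (beep → heat) ∨ error at each position in order: 0 ✓, 1 ✓.
At position 2 the labels are {beep}, so (beep → heat) ∨ error is false there. This is the first violation.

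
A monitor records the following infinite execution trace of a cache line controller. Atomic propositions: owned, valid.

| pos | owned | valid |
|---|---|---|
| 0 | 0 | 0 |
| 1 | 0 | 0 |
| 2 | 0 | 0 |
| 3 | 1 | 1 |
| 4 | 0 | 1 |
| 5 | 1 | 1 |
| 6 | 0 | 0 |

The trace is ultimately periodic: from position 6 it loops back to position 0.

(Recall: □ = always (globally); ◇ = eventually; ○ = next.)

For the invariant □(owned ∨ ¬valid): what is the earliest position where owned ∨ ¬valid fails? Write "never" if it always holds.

Check owned ∨ ¬valid at each position in order: 0 ✓, 1 ✓, 2 ✓, 3 ✓.
At position 4 the labels are {valid}, so owned ∨ ¬valid is false there. This is the first violation.

4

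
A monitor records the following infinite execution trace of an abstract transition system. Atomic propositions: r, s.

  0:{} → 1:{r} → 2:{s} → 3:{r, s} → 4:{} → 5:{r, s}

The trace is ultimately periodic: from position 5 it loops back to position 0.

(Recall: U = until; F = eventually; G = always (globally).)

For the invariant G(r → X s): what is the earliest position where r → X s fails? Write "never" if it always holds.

3

Check r → X s at each position in order: 0 ✓, 1 ✓, 2 ✓.
At position 3 the labels are {r, s} and the next position 4 has {}, so r → X s is false there. This is the first violation.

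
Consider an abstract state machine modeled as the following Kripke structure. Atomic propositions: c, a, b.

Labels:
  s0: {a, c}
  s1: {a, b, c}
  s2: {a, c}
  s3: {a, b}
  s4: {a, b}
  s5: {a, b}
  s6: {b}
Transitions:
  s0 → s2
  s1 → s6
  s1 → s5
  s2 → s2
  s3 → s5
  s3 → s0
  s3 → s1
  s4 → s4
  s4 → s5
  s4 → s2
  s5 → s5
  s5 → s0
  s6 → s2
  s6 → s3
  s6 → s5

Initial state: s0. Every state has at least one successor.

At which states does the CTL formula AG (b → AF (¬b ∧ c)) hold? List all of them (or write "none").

States satisfying b → AF (¬b ∧ c): {s0, s2}.
States satisfying AG (b → AF (¬b ∧ c)): {s0, s2}.

{s0, s2}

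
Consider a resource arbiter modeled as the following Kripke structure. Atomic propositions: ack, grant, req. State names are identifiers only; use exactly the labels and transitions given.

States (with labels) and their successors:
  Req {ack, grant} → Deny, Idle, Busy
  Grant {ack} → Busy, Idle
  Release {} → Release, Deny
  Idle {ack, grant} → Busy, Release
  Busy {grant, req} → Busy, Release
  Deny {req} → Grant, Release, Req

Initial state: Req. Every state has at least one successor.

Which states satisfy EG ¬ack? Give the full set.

States satisfying ¬ack: {Release, Busy, Deny}.
States satisfying EG ¬ack: {Release, Busy, Deny}.

{Release, Busy, Deny}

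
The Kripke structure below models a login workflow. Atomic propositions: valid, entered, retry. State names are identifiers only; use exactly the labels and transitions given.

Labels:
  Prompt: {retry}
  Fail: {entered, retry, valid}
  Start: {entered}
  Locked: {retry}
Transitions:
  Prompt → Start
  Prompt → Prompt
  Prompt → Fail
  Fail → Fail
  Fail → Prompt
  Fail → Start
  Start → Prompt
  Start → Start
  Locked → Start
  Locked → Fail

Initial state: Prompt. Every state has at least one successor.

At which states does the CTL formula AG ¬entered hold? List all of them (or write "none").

States satisfying ¬entered: {Prompt, Locked}.
States satisfying AG ¬entered: ∅.

none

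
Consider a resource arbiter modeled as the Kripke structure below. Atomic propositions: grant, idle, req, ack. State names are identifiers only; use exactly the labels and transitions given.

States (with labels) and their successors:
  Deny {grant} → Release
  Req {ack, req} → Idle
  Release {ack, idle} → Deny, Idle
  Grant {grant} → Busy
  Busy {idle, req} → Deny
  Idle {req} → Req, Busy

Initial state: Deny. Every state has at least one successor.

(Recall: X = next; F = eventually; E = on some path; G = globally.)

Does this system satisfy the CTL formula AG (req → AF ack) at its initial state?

States satisfying req → AF ack: {Deny, Req, Release, Grant, Busy, Idle}.
States satisfying AG (req → AF ack): {Deny, Req, Release, Grant, Busy, Idle}.
Every state reachable from Deny satisfies req → AF ack.
Deny ∈ Sat(AG (req → AF ack)).

Yes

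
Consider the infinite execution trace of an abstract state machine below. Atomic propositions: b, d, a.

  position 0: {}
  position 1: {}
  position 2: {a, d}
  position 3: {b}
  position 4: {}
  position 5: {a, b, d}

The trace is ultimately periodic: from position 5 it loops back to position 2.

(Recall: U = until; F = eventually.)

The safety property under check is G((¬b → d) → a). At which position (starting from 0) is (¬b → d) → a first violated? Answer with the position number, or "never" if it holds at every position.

3

Check (¬b → d) → a at each position in order: 0 ✓, 1 ✓, 2 ✓.
At position 3 the labels are {b}, so (¬b → d) → a is false there. This is the first violation.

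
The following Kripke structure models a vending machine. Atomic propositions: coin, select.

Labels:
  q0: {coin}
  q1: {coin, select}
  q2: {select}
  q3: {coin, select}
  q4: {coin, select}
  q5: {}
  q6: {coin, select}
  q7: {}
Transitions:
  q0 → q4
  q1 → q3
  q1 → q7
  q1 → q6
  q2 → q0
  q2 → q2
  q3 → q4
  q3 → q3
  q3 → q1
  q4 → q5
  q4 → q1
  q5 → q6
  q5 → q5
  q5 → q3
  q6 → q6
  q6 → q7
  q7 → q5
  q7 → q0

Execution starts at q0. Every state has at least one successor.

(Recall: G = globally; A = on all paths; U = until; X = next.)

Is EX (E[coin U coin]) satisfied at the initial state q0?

Satisfied

States satisfying E[coin U coin]: {q0, q1, q3, q4, q6}.
States satisfying EX (E[coin U coin]): {q0, q1, q2, q3, q4, q5, q6, q7}.
q0 ∈ Sat(EX (E[coin U coin])).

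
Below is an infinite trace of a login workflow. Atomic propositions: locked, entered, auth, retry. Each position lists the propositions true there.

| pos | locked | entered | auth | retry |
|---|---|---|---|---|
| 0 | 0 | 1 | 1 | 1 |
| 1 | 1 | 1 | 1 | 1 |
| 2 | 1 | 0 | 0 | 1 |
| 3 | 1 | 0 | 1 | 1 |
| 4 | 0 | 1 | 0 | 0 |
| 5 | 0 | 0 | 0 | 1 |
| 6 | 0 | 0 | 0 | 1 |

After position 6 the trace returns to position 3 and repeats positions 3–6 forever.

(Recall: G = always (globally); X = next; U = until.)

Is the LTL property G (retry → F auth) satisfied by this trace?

Yes

retry → F auth holds at every position 0..6, and those are all positions ever visited, so G (retry → F auth) holds.
Positions where retry holds: 0, 1, 2, 3, 5, 6.
Check F auth at each: 0→ok, 1→ok, 2→ok, 3→ok, 5→ok, 6→ok.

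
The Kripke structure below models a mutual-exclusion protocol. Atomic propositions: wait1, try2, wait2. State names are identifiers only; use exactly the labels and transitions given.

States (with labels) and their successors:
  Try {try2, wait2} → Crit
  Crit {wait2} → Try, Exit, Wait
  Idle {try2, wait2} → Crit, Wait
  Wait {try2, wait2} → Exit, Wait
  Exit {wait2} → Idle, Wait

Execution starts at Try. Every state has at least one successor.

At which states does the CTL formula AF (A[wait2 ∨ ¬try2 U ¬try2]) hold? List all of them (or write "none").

States satisfying A[wait2 ∨ ¬try2 U ¬try2]: {Try, Crit, Exit}.
States satisfying AF (A[wait2 ∨ ¬try2 U ¬try2]): {Try, Crit, Exit}.

{Try, Crit, Exit}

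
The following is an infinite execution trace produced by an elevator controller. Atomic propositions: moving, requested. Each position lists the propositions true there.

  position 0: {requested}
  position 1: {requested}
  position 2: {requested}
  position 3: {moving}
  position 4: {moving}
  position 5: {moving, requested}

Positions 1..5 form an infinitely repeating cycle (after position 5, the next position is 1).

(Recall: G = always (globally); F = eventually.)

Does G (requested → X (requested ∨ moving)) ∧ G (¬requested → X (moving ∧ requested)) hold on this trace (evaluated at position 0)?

requested → X (requested ∨ moving) holds at every position 0..5, and those are all positions ever visited, so G (requested → X (requested ∨ moving)) holds.
Positions where requested holds: 0, 1, 2, 5.
Check X (requested ∨ moving) at each: 0→ok, 1→ok, 2→ok, 5→ok.
¬requested → X (moving ∧ requested) must hold at every position from 0 onward. It fails at position 3, so G (¬requested → X (moving ∧ requested)) is false.
Positions where ¬requested holds: 3, 4.
Check X (moving ∧ requested) at each: 3→fails, 4→ok.
At position 0: G (requested → X (requested ∨ moving)) is true; G (¬requested → X (moving ∧ requested)) is false; so G (requested → X (requested ∨ moving)) ∧ G (¬requested → X (moving ∧ requested)) is false.

No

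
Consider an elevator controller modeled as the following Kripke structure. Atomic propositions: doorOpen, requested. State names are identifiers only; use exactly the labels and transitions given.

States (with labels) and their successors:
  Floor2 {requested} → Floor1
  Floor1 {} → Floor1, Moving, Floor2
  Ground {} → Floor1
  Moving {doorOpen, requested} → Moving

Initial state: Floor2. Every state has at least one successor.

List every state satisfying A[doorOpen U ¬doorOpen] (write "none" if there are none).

States satisfying doorOpen: {Moving}.
States satisfying ¬doorOpen: {Floor2, Floor1, Ground}.
States satisfying A[doorOpen U ¬doorOpen]: {Floor2, Floor1, Ground}.

{Floor2, Floor1, Ground}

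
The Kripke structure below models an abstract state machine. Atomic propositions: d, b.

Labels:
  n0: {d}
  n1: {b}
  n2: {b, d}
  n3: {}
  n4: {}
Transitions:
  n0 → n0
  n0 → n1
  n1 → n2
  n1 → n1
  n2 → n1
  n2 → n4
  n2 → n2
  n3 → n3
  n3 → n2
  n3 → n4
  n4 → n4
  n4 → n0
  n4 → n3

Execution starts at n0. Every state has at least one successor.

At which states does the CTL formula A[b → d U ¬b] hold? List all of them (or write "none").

States satisfying b → d: {n0, n2, n3, n4}.
States satisfying ¬b: {n0, n3, n4}.
States satisfying A[b → d U ¬b]: {n0, n3, n4}.

{n0, n3, n4}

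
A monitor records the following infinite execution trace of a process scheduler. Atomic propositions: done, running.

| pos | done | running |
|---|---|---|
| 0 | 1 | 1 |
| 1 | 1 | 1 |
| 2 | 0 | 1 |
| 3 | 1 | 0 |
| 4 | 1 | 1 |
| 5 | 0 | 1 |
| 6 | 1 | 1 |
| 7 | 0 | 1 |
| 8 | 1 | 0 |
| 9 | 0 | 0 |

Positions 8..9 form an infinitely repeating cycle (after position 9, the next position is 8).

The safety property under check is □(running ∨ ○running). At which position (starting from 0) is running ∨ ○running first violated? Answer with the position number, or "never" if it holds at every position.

Check running ∨ ○running at each position in order: 0 ✓, 1 ✓, 2 ✓, 3 ✓, 4 ✓, 5 ✓, 6 ✓, 7 ✓.
At position 8 the labels are {done} and the next position 9 has {}, so running ∨ ○running is false there. This is the first violation.

8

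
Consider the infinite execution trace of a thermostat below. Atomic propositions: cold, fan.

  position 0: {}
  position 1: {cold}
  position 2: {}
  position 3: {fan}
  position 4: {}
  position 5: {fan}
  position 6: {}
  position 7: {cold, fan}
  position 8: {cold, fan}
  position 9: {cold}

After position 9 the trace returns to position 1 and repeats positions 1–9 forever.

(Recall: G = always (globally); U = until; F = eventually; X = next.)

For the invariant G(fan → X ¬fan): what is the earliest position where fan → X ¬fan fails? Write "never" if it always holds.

7

Check fan → X ¬fan at each position in order: 0 ✓, 1 ✓, 2 ✓, 3 ✓, 4 ✓, 5 ✓, 6 ✓.
At position 7 the labels are {cold, fan} and the next position 8 has {cold, fan}, so fan → X ¬fan is false there. This is the first violation.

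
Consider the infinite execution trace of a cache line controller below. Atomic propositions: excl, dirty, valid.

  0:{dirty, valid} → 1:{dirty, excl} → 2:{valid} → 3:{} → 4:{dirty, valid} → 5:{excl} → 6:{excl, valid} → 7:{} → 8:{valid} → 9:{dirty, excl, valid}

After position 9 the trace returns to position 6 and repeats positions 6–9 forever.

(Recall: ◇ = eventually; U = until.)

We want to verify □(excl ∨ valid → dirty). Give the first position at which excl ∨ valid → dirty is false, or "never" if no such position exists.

2

Check excl ∨ valid → dirty at each position in order: 0 ✓, 1 ✓.
At position 2 the labels are {valid}, so excl ∨ valid → dirty is false there. This is the first violation.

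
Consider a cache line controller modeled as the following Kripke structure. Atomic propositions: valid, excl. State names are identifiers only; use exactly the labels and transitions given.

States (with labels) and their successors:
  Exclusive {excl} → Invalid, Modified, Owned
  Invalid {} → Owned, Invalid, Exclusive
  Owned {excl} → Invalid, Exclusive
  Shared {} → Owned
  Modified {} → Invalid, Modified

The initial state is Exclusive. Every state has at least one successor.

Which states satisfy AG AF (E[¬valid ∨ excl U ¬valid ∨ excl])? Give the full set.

{Exclusive, Invalid, Owned, Shared, Modified}

States satisfying AF (E[¬valid ∨ excl U ¬valid ∨ excl]): {Exclusive, Invalid, Owned, Shared, Modified}.
States satisfying AG AF (E[¬valid ∨ excl U ¬valid ∨ excl]): {Exclusive, Invalid, Owned, Shared, Modified}.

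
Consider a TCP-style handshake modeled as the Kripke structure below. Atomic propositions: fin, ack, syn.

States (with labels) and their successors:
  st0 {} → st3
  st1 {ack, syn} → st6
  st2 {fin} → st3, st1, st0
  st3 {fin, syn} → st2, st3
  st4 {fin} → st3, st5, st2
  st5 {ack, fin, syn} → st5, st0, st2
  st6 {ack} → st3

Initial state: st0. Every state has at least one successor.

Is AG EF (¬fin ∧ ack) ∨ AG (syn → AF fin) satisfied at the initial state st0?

Satisfied

States satisfying EF (¬fin ∧ ack): {st0, st1, st2, st3, st4, st5, st6}.
States satisfying AG EF (¬fin ∧ ack): {st0, st1, st2, st3, st4, st5, st6}.
States satisfying syn → AF fin: {st0, st1, st2, st3, st4, st5, st6}.
States satisfying AG (syn → AF fin): {st0, st1, st2, st3, st4, st5, st6}.
States satisfying AG EF (¬fin ∧ ack) ∨ AG (syn → AF fin): {st0, st1, st2, st3, st4, st5, st6}.
st0 ∈ Sat(AG EF (¬fin ∧ ack) ∨ AG (syn → AF fin)).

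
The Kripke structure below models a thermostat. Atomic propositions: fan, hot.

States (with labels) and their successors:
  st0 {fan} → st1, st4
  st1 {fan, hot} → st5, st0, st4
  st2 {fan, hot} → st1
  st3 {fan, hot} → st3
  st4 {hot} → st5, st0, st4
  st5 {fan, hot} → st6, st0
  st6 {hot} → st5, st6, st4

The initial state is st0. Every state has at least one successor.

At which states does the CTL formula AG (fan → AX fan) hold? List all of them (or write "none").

States satisfying fan → AX fan: {st2, st3, st4, st6}.
States satisfying AG (fan → AX fan): {st3}.

{st3}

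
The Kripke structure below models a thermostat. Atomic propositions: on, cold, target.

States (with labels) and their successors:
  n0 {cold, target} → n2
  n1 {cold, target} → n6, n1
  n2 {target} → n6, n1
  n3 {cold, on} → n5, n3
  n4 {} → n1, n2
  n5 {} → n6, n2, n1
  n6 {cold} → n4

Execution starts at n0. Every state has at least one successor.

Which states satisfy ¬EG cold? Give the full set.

States satisfying cold: {n0, n1, n3, n6}.
States satisfying EG cold: {n1, n3}.
States satisfying ¬EG cold: {n0, n2, n4, n5, n6}.

{n0, n2, n4, n5, n6}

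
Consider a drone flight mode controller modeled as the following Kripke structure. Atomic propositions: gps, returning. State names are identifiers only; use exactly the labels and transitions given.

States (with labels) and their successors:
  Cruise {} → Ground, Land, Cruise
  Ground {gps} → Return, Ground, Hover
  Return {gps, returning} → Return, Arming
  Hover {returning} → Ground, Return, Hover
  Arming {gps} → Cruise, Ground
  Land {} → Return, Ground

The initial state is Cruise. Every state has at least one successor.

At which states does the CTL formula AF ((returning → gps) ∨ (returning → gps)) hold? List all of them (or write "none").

States satisfying (returning → gps) ∨ (returning → gps): {Cruise, Ground, Return, Arming, Land}.
States satisfying AF ((returning → gps) ∨ (returning → gps)): {Cruise, Ground, Return, Arming, Land}.

{Cruise, Ground, Return, Arming, Land}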